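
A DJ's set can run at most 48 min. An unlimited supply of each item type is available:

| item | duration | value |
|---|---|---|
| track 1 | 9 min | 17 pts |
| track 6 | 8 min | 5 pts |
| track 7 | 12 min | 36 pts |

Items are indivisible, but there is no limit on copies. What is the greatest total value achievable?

Best value-per-unit is track 7 at 36/12, and filling with it alone uses duration 4×12=48. No mix of the others beats 4×36 = 144.

144 pts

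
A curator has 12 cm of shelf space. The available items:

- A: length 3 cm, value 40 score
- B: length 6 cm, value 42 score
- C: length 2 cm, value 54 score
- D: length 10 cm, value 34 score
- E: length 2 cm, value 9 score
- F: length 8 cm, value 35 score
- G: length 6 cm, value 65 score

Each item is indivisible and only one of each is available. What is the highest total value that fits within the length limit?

This is a 0/1 knapsack; check combinations near the capacity.
- A+C+G: length 3+2+6=11, value 40+54+65=159
- A+B+C: length 3+6+2=11, value 40+42+54=136
- C+E+G: length 2+2+6=10, value 54+9+65=128
Best: 159 score.

159 score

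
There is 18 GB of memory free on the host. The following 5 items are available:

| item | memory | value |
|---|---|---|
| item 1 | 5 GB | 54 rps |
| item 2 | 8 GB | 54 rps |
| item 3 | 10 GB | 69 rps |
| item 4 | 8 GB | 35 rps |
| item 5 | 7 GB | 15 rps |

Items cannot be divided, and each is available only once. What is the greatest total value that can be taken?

123 rps

Check high-value combinations within 18 GB:
- item 1+item 3: memory 5+10=15, value 54+69=123
- item 2+item 3: memory 8+10=18, value 54+69=123
- item 1+item 2: memory 5+8=13, value 54+54=108
Best: 123 rps.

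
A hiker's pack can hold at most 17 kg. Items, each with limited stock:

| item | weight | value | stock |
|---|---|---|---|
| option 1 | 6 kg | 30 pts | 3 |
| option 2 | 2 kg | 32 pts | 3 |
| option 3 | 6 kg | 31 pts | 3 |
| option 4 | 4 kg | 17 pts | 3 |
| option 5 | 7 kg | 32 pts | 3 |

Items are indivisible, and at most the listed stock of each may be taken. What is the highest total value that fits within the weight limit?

Best selections within weight 17 and stock limits:
- 3×option 2 + 1×option 4 + 1×option 5: weight 17, value 145
- 3×option 2 + 1×option 3 + 1×option 4: weight 16, value 144
- 1×option 1 + 3×option 2 + 1×option 4: weight 16, value 143
Best: 145 pts.

145 pts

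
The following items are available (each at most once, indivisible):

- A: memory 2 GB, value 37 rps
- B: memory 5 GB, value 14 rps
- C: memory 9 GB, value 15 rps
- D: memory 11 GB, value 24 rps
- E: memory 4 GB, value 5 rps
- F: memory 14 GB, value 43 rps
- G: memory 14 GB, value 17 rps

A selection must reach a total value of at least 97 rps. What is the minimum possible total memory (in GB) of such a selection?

Subsets with value ≥ 97, sorted by total memory:
- A+B+E+F: memory 25, value 99
- A+D+F: memory 27, value 104
- A+C+E+F: memory 29, value 100
Minimum memory: 25 GB.

25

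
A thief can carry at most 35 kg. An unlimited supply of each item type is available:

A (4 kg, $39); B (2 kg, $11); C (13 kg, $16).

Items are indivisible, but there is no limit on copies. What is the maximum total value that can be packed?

$323

Best value-per-unit is A at 39/4; filling with it alone gives 8×39 = 312.
Optimal mix: 8×A + 1×B → weight 34, value 323.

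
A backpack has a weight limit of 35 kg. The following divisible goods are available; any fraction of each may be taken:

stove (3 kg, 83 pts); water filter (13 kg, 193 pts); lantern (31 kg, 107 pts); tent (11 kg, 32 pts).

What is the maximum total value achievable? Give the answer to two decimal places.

Take in order of value per unit:
- stove (83/3 per unit): all 3 → value 83, running total 83.00
- water filter (193/13 per unit): all 13 → value 193, running total 276.00
- lantern (107/31 per unit): 19 of 31 → value 19×107/31 = 65.5806, running total 341.58
Total 341.58.

341.58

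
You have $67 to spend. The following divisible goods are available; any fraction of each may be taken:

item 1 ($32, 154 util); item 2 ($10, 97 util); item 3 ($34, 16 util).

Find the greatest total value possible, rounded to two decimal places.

Take in order of value per unit:
- item 2 (97/10 per unit): all 10 → value 97, running total 97.00
- item 1 (154/32 per unit): all 32 → value 154, running total 251.00
- item 3 (16/34 per unit): 25 of 34 → value 25×16/34 = 11.7647, running total 262.76
Total 262.76.

262.76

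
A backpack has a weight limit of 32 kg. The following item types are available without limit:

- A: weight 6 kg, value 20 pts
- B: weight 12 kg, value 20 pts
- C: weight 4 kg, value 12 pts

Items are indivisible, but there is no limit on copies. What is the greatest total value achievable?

104 pts

Best value-per-unit is A at 20/6; filling with it alone gives 5×20 = 100.
Optimal mix: 4×A + 2×C → weight 32, value 104.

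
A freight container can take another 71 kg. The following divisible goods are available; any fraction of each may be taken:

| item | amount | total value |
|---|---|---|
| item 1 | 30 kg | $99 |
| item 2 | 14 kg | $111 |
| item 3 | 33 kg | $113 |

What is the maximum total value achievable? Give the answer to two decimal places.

Take in order of value per unit:
- item 2 (111/14 per unit): all 14 → value 111, running total 111.00
- item 3 (113/33 per unit): all 33 → value 113, running total 224.00
- item 1 (99/30 per unit): 24 of 30 → value 24×99/30 = 79.2000, running total 303.20
Total 303.20.

303.20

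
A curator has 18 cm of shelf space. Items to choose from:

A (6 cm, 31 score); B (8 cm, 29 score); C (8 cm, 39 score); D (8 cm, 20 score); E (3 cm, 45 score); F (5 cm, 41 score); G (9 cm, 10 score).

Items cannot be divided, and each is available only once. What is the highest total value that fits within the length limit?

This is a 0/1 knapsack; check combinations near the capacity.
- C+E+F: length 8+3+5=16, value 39+45+41=125
- A+E+F: length 6+3+5=14, value 31+45+41=117
- B+E+F: length 8+3+5=16, value 29+45+41=115
- A+C+E: length 6+8+3=17, value 31+39+45=115
Best: 125 score.

125 score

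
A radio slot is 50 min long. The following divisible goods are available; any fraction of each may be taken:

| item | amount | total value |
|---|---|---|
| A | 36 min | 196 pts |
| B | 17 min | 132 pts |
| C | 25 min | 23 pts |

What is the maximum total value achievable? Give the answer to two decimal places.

311.67

Take in order of value per unit:
- B (132/17 per unit): all 17 → value 132, running total 132.00
- A (196/36 per unit): 33 of 36 → value 33×196/36 = 179.6667, running total 311.67
Total 311.67.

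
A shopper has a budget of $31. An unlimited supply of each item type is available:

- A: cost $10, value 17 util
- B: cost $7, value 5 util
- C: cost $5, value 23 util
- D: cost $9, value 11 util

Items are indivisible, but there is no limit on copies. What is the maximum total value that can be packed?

Best value-per-unit is C at 23/5, and filling with it alone uses cost 6×5=30. No mix of the others beats 6×23 = 138.

138 util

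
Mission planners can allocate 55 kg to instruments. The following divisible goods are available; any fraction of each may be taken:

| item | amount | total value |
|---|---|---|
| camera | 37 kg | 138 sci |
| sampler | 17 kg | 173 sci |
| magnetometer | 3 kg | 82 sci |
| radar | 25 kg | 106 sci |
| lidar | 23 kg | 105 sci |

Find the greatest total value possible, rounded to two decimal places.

410.88

Take in order of value per unit:
- magnetometer (82/3 per unit): all 3 → value 82, running total 82.00
- sampler (173/17 per unit): all 17 → value 173, running total 255.00
- lidar (105/23 per unit): all 23 → value 105, running total 360.00
- radar (106/25 per unit): 12 of 25 → value 12×106/25 = 50.8800, running total 410.88
Total 410.88.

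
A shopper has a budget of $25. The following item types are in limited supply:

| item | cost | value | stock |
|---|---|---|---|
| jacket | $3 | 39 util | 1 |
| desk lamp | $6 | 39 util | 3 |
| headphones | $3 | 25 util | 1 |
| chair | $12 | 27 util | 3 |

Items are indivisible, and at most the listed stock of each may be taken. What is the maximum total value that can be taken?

181 util

Best selections within cost 25 and stock limits:
- 1×jacket + 3×desk lamp + 1×headphones: cost 24, value 181
- 1×jacket + 3×desk lamp: cost 21, value 156
- 1×jacket + 2×desk lamp + 1×headphones: cost 18, value 142
- 3×desk lamp + 1×headphones: cost 21, value 142
Best: 181 util.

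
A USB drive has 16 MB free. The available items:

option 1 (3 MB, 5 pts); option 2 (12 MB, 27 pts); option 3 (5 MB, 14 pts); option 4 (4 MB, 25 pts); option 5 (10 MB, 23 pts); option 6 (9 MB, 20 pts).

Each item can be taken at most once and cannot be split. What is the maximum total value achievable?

52 pts

This is a 0/1 knapsack; check combinations near the capacity.
- option 2+option 4: size 12+4=16, value 27+25=52
- option 1+option 4+option 6: size 3+4+9=16, value 5+25+20=50
- option 4+option 5: size 4+10=14, value 25+23=48
- option 4+option 6: size 4+9=13, value 25+20=45
- option 1+option 3+option 4: size 3+5+4=12, value 5+14+25=44
Best: 52 pts.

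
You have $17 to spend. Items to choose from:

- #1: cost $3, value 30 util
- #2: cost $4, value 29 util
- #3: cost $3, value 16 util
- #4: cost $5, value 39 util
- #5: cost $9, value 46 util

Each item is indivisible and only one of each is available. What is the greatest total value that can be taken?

Check high-value combinations within $17:
- #1+#4+#5: cost 3+5+9=17, value 30+39+46=115
- #1+#2+#3+#4: cost 3+4+3+5=15, value 30+29+16+39=114
- #1+#2+#5: cost 3+4+9=16, value 30+29+46=105
- #3+#4+#5: cost 3+5+9=17, value 16+39+46=101
- #1+#2+#4: cost 3+4+5=12, value 30+29+39=98
Best: 115 util.

115 util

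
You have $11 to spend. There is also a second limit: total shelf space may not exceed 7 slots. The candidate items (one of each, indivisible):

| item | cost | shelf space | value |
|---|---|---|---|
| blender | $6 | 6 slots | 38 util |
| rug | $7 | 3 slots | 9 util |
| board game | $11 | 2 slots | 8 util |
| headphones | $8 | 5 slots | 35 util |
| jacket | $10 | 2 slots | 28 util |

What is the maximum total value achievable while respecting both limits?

38 util

Feasible sets respecting both limits:
- blender: cost 6, shelf space 6, value 38
- headphones: cost 8, shelf space 5, value 35
- jacket: cost 10, shelf space 2, value 28
Best: 38 util.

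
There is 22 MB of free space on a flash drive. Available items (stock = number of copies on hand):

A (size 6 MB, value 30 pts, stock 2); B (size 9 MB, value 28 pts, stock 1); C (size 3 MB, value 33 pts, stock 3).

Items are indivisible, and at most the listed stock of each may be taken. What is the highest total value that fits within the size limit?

159 pts

Top feasible selections:
- 2×A + 3×C: size 21, value 159
- 1×A + 3×C: size 15, value 129
- 1×B + 3×C: size 18, value 127
- 2×A + 2×C: size 18, value 126
Best: 159 pts.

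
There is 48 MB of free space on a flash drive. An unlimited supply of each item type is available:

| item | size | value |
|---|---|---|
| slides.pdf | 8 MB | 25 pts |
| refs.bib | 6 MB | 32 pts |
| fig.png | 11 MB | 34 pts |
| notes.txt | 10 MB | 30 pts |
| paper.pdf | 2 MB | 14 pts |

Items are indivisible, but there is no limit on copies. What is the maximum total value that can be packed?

336 pts

Best value-per-unit is paper.pdf at 14/2, and filling with it alone uses size 24×2=48. No mix of the others beats 24×14 = 336.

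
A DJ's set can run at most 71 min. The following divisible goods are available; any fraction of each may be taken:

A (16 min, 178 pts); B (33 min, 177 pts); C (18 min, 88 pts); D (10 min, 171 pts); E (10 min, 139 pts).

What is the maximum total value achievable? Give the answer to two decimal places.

674.78

Take in order of value per unit:
- D (171/10 per unit): all 10 → value 171, running total 171.00
- E (139/10 per unit): all 10 → value 139, running total 310.00
- A (178/16 per unit): all 16 → value 178, running total 488.00
- B (177/33 per unit): all 33 → value 177, running total 665.00
- C (88/18 per unit): 2 of 18 → value 2×88/18 = 9.7778, running total 674.78
Total 674.78.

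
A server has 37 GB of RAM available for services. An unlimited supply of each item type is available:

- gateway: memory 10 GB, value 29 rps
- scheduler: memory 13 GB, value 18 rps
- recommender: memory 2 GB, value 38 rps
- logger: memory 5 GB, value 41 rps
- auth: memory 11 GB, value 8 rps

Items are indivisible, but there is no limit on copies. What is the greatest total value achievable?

Best value-per-unit is recommender at 38/2, and filling with it alone uses memory 18×2=36. No mix of the others beats 18×38 = 684.

684 rps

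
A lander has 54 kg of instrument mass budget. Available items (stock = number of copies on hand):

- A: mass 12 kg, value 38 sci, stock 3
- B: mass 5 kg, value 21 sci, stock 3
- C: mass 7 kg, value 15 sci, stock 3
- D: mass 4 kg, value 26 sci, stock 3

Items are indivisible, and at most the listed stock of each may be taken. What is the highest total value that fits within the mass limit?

217 sci

Top feasible selections:
- 2×A + 3×B + 3×D: mass 51, value 217
- 3×A + 1×B + 3×D: mass 53, value 213
Best: 217 sci.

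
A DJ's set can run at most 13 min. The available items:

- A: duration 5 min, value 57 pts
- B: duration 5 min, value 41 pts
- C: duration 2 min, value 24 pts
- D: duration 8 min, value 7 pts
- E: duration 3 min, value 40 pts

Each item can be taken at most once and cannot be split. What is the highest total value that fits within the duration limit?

This is a 0/1 knapsack; check combinations near the capacity.
- A+B+E: duration 5+5+3=13, value 57+41+40=138
- A+B+C: duration 5+5+2=12, value 57+41+24=122
- A+C+E: duration 5+2+3=10, value 57+24+40=121
- B+C+E: duration 5+2+3=10, value 41+24+40=105
- A+B: duration 5+5=10, value 57+41=98
Best: 138 pts.

138 pts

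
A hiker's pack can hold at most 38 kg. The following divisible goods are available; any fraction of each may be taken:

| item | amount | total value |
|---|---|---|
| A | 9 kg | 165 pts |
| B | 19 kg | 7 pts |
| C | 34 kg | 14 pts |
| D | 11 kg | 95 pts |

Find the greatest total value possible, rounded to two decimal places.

267.41

Take in order of value per unit:
- A (165/9 per unit): all 9 → value 165, running total 165.00
- D (95/11 per unit): all 11 → value 95, running total 260.00
- C (14/34 per unit): 18 of 34 → value 18×14/34 = 7.4118, running total 267.41
Total 267.41.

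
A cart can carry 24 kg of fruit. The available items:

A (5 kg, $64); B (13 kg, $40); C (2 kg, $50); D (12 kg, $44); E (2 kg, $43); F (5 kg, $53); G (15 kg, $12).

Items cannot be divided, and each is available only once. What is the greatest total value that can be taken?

$211

Check high-value combinations within 24 kg:
- A+C+D+F: weight 5+2+12+5=24, value 64+50+44+53=211
- A+C+E+F: weight 5+2+2+5=14, value 64+50+43+53=210
- A+D+E+F: weight 5+12+2+5=24, value 64+44+43+53=204
- A+C+D+E: weight 5+2+12+2=21, value 64+50+44+43=201
- A+B+C+E: weight 5+13+2+2=22, value 64+40+50+43=197
Best: $211.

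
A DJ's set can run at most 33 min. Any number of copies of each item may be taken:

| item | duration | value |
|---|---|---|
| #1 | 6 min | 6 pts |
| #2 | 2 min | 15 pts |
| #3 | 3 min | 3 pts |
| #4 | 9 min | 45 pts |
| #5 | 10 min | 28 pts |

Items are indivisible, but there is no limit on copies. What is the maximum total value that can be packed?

Best value-per-unit is #2 at 15/2, and filling with it alone uses duration 16×2=32. No mix of the others beats 16×15 = 240.

240 pts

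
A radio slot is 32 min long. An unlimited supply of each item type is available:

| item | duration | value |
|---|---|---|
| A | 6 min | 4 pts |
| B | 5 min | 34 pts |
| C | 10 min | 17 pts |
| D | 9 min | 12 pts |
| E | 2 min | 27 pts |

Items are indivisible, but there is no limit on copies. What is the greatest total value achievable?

432 pts

Best value-per-unit is E at 27/2, and filling with it alone uses duration 16×2=32. No mix of the others beats 16×27 = 432.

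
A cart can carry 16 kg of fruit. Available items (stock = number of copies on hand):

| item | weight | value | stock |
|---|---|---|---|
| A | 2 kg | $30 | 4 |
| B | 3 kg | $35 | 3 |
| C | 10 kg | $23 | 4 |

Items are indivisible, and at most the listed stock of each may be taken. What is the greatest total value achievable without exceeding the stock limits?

$195

Top feasible selections:
- 3×A + 3×B: weight 15, value 195
- 4×A + 2×B: weight 14, value 190
Best: $195.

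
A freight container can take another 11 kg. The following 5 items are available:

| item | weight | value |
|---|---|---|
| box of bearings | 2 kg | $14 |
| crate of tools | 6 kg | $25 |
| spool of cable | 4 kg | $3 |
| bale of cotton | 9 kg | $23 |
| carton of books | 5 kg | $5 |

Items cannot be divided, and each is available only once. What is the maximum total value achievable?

Check high-value combinations within 11 kg:
- box of bearings+crate of tools: weight 2+6=8, value 14+25=39
- box of bearings+bale of cotton: weight 2+9=11, value 14+23=37
- crate of tools+carton of books: weight 6+5=11, value 25+5=30
Best: $39.

$39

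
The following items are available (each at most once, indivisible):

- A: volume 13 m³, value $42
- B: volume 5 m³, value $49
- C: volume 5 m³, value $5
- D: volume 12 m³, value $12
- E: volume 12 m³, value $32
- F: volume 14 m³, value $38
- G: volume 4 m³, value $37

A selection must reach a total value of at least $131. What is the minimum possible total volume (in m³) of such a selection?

Subsets with value ≥ 131, sorted by total volume:
- A+B+C+G: volume 27, value 133
- A+B+E+G: volume 34, value 160
Minimum volume: 27 m³.

27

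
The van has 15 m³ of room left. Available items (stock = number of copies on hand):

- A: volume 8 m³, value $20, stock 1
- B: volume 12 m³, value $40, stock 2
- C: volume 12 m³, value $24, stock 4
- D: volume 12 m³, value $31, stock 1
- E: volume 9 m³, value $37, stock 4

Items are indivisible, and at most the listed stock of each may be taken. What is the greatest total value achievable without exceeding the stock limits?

Top feasible selections:
- 1×B: volume 12, value 40
- 1×E: volume 9, value 37
- 1×D: volume 12, value 31
- 1×C: volume 12, value 24
Best: $40.

$40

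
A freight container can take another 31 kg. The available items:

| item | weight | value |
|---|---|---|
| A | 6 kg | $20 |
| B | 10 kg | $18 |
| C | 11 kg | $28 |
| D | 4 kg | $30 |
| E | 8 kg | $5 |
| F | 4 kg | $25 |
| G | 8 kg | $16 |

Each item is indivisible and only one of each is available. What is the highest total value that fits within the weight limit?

Check high-value combinations within 31 kg:
- A+C+D+F: weight 6+11+4+4=25, value 20+28+30+25=103
- B+C+D+F: weight 10+11+4+4=29, value 18+28+30+25=101
- C+D+F+G: weight 11+4+4+8=27, value 28+30+25+16=99
- A+D+E+F+G: weight 6+4+8+4+8=30, value 20+30+5+25+16=96
- A+B+C+D: weight 6+10+11+4=31, value 20+18+28+30=96
Best: $103.

$103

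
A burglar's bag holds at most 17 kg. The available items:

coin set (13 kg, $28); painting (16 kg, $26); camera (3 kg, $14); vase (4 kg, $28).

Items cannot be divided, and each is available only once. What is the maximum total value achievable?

This is a 0/1 knapsack; check combinations near the capacity.
- coin set+vase: weight 13+4=17, value 28+28=56
- camera+vase: weight 3+4=7, value 14+28=42
- coin set+camera: weight 13+3=16, value 28+14=42
- vase: weight 4, value 28
Best: $56.

$56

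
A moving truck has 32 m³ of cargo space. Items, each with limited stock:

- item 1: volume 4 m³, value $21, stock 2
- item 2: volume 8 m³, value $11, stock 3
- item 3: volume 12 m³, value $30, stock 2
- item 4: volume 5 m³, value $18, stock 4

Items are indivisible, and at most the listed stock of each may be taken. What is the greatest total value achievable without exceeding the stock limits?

Best selections within volume 32 and stock limits:
- 2×item 1 + 4×item 4: volume 28, value 114
- 2×item 1 + 1×item 3 + 2×item 4: volume 30, value 108
- 2×item 1 + 1×item 2 + 3×item 4: volume 31, value 107
- 1×item 1 + 1×item 3 + 3×item 4: volume 31, value 105
Best: $114.

$114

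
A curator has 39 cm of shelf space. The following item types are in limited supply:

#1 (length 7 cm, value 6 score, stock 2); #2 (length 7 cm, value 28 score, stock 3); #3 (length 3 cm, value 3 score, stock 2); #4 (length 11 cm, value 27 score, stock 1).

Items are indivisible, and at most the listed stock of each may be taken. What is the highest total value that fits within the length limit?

Best selections within length 39 and stock limits:
- 3×#2 + 2×#3 + 1×#4: length 38, value 117
- 1×#1 + 3×#2 + 1×#4: length 39, value 117
- 3×#2 + 1×#3 + 1×#4: length 35, value 114
- 3×#2 + 1×#4: length 32, value 111
Best: 117 score.

117 score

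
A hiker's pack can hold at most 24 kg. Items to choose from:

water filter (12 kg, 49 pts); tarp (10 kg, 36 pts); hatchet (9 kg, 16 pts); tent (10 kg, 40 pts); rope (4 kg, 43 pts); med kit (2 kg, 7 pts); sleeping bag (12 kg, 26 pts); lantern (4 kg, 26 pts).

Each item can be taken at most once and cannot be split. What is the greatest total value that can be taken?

Check high-value combinations within 24 kg:
- water filter+rope+med kit+lantern: weight 12+4+2+4=22, value 49+43+7+26=125
- tarp+tent+rope: weight 10+10+4=24, value 36+40+43=119
- water filter+rope+lantern: weight 12+4+4=20, value 49+43+26=118
- tent+rope+med kit+lantern: weight 10+4+2+4=20, value 40+43+7+26=116
- tarp+rope+med kit+lantern: weight 10+4+2+4=20, value 36+43+7+26=112
Best: 125 pts.

125 pts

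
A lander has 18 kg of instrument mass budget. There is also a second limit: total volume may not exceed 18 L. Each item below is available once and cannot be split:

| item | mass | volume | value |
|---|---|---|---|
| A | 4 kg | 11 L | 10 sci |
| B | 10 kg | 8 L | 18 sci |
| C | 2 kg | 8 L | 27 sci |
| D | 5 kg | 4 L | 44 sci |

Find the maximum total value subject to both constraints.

71 sci

Feasible sets respecting both limits:
- C+D: mass 7, volume 12, value 71
- B+D: mass 15, volume 12, value 62
- A+D: mass 9, volume 15, value 54
- B+C: mass 12, volume 16, value 45
Best: 71 sci.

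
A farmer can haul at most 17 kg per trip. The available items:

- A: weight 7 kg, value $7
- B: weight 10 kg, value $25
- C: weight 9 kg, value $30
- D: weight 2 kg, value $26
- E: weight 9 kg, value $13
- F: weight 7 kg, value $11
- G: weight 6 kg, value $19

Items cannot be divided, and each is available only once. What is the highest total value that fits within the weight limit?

This is a 0/1 knapsack; check combinations near the capacity.
- C+D+G: weight 9+2+6=17, value 30+26+19=75
- D+E+G: weight 2+9+6=17, value 26+13+19=58
- C+D: weight 9+2=11, value 30+26=56
- D+F+G: weight 2+7+6=15, value 26+11+19=56
- A+D+G: weight 7+2+6=15, value 7+26+19=52
Best: $75.

$75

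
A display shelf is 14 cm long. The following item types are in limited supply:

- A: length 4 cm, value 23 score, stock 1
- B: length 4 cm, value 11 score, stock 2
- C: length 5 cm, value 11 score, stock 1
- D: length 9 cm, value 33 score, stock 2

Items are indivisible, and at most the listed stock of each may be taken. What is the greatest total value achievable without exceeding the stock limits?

56 score

Best selections within length 14 and stock limits:
- 1×A + 1×D: length 13, value 56
- 1×A + 2×B: length 12, value 45
- 1×A + 1×B + 1×C: length 13, value 45
Best: 56 score.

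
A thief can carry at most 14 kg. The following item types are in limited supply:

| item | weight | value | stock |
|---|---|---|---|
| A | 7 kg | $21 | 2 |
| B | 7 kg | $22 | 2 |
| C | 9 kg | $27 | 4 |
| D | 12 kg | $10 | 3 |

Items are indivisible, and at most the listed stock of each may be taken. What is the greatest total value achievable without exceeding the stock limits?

$44

Best selections within weight 14 and stock limits:
- 2×B: weight 14, value 44
- 1×A + 1×B: weight 14, value 43
- 2×A: weight 14, value 42
Best: $44.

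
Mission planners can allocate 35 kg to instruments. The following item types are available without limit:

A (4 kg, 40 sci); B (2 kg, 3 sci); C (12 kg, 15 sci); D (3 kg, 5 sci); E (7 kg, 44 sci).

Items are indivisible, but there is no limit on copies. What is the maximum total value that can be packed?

Best value-per-unit is A at 40/4; filling with it alone gives 8×40 = 320.
Optimal mix: 8×A + 1×D → mass 35, value 325.

325 sci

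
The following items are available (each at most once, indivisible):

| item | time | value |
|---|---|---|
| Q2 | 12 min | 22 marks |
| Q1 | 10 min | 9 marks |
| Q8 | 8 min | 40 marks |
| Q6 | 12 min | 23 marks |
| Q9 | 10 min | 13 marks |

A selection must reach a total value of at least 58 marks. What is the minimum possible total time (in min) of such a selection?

Subsets with value ≥ 58, sorted by total time:
- Q8+Q6: time 20, value 63
- Q2+Q8: time 20, value 62
- Q1+Q8+Q9: time 28, value 62
- Q8+Q6+Q9: time 30, value 76
Minimum time: 20 min.

20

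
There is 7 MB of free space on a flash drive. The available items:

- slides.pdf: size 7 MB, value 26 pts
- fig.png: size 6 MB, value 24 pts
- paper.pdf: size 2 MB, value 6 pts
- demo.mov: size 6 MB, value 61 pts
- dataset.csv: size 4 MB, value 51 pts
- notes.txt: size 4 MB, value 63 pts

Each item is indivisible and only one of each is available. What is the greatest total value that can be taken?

This is a 0/1 knapsack; check combinations near the capacity.
- paper.pdf+notes.txt: size 2+4=6, value 6+63=69
- notes.txt: size 4, value 63
- demo.mov: size 6, value 61
- paper.pdf+dataset.csv: size 2+4=6, value 6+51=57
- dataset.csv: size 4, value 51
Best: 69 pts.

69 pts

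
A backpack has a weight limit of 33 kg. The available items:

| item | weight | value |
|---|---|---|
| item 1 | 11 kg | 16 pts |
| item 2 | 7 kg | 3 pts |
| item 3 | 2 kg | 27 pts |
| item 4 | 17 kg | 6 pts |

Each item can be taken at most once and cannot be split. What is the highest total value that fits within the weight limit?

49 pts

This is a 0/1 knapsack; check combinations near the capacity.
- item 1+item 3+item 4: weight 11+2+17=30, value 16+27+6=49
- item 1+item 2+item 3: weight 11+7+2=20, value 16+3+27=46
- item 1+item 3: weight 11+2=13, value 16+27=43
- item 2+item 3+item 4: weight 7+2+17=26, value 3+27+6=36
Best: 49 pts.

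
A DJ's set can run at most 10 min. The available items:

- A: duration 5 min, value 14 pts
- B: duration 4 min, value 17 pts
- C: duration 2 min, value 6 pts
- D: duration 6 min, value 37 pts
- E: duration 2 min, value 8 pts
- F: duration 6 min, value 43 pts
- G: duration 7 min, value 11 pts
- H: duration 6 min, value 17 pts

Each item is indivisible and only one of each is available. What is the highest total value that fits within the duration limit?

60 pts

Check high-value combinations within 10 min:
- B+F: duration 4+6=10, value 17+43=60
- C+E+F: duration 2+2+6=10, value 6+8+43=57
- B+D: duration 4+6=10, value 17+37=54
- E+F: duration 2+6=8, value 8+43=51
- C+D+E: duration 2+6+2=10, value 6+37+8=51
Best: 60 pts.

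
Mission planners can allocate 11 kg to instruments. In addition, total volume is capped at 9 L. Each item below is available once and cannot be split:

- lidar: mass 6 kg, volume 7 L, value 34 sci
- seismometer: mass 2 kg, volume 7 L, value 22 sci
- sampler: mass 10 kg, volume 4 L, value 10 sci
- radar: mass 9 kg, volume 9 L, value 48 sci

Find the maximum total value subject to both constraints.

Feasible sets respecting both limits:
- radar: mass 9, volume 9, value 48
- lidar: mass 6, volume 7, value 34
- seismometer: mass 2, volume 7, value 22
Best: 48 sci.

48 sci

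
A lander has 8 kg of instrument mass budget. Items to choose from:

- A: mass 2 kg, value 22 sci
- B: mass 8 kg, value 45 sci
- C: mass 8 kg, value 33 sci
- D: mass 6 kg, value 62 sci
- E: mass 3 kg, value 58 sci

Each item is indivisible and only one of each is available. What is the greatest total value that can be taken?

Check high-value combinations within 8 kg:
- A+D: mass 2+6=8, value 22+62=84
- A+E: mass 2+3=5, value 22+58=80
- D: mass 6, value 62
Best: 84 sci.

84 sci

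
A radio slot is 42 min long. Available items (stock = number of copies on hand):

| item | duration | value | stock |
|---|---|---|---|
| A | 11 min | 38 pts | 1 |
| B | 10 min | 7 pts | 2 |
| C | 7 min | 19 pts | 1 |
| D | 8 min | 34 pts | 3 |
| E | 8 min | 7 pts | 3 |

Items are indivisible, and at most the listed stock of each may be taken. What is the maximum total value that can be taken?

159 pts

Best selections within duration 42 and stock limits:
- 1×A + 1×C + 3×D: duration 42, value 159
- 1×A + 3×D: duration 35, value 140
- 1×A + 1×C + 2×D + 1×E: duration 42, value 132
Best: 159 pts.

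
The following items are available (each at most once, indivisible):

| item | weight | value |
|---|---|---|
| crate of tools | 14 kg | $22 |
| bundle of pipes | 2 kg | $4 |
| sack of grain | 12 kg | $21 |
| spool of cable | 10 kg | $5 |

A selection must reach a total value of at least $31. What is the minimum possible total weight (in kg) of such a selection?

26

Subsets with value ≥ 31, sorted by total weight:
- crate of tools+sack of grain: weight 26, value 43
- crate of tools+bundle of pipes+spool of cable: weight 26, value 31
- crate of tools+bundle of pipes+sack of grain: weight 28, value 47
- crate of tools+sack of grain+spool of cable: weight 36, value 48
Minimum weight: 26 kg.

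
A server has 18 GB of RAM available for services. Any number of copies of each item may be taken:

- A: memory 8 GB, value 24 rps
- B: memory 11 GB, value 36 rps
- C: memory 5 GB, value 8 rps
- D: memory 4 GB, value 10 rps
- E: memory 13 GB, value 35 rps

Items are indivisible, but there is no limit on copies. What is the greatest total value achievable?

Best value-per-unit is B at 36/11; filling with it alone gives 1×36 = 36.
Optimal mix: 2×A → memory 16, value 48.

48 rps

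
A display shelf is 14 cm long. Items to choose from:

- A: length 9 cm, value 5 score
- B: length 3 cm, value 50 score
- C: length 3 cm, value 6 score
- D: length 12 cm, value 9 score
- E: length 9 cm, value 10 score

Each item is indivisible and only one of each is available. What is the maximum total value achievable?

60 score

Check high-value combinations within 14 cm:
- B+E: length 3+9=12, value 50+10=60
- B+C: length 3+3=6, value 50+6=56
- A+B: length 9+3=12, value 5+50=55
- B: length 3, value 50
- C+E: length 3+9=12, value 6+10=16
Best: 60 score.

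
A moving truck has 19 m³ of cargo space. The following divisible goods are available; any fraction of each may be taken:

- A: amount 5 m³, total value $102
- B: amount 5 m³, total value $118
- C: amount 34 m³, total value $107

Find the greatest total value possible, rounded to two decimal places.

248.32

Take in order of value per unit:
- B (118/5 per unit): all 5 → value 118, running total 118.00
- A (102/5 per unit): all 5 → value 102, running total 220.00
- C (107/34 per unit): 9 of 34 → value 9×107/34 = 28.3235, running total 248.32
Total 248.32.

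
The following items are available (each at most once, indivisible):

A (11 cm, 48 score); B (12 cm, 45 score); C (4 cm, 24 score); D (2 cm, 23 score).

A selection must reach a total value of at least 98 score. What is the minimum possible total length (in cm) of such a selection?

Subsets with value ≥ 98, sorted by total length:
- A+B+D: length 25, value 116
- A+B+C: length 27, value 117
- A+B+C+D: length 29, value 140
Minimum length: 25 cm.

25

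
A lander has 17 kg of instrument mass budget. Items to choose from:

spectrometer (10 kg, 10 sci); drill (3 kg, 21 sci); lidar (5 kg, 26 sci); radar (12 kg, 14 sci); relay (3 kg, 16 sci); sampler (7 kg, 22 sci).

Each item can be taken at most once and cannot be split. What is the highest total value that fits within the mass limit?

Check high-value combinations within 17 kg:
- drill+lidar+sampler: mass 3+5+7=15, value 21+26+22=69
- lidar+relay+sampler: mass 5+3+7=15, value 26+16+22=64
- drill+lidar+relay: mass 3+5+3=11, value 21+26+16=63
- drill+relay+sampler: mass 3+3+7=13, value 21+16+22=59
- lidar+sampler: mass 5+7=12, value 26+22=48
Best: 69 sci.

69 sci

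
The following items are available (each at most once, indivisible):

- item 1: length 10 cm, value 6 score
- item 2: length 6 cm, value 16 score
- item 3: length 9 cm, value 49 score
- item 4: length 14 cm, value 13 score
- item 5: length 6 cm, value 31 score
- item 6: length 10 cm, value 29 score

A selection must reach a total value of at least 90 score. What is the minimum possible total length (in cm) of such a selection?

Subsets with value ≥ 90, sorted by total length:
- item 2+item 3+item 5: length 21, value 96
- item 3+item 5+item 6: length 25, value 109
- item 2+item 3+item 6: length 25, value 94
Minimum length: 21 cm.

21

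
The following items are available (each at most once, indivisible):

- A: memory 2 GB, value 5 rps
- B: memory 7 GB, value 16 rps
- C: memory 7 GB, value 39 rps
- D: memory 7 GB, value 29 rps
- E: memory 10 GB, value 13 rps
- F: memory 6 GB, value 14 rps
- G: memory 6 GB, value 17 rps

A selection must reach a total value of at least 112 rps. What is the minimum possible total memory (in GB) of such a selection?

Subsets with value ≥ 112, sorted by total memory:
- B+C+D+F+G: memory 33, value 115
- A+B+C+D+F+G: memory 35, value 120
- C+D+E+F+G: memory 36, value 112
Minimum memory: 33 GB.

33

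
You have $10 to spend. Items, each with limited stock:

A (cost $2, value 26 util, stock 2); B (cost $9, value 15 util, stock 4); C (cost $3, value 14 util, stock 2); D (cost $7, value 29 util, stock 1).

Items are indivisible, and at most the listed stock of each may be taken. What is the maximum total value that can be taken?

Best selections within cost 10 and stock limits:
- 2×A + 2×C: cost 10, value 80
- 2×A + 1×C: cost 7, value 66
- 1×A + 1×D: cost 9, value 55
Best: 80 util.

80 util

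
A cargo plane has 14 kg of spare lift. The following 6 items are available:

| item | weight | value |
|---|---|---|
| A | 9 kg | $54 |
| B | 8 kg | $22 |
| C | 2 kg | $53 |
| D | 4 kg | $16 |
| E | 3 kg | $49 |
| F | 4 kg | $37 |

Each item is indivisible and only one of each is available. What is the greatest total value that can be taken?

$156

Check high-value combinations within 14 kg:
- A+C+E: weight 9+2+3=14, value 54+53+49=156
- C+D+E+F: weight 2+4+3+4=13, value 53+16+49+37=155
- C+E+F: weight 2+3+4=9, value 53+49+37=139
Best: $156.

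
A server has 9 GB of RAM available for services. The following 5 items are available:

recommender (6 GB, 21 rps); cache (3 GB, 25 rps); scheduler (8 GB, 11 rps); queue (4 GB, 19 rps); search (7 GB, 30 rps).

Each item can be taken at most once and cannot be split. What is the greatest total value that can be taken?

46 rps

Check high-value combinations within 9 GB:
- recommender+cache: memory 6+3=9, value 21+25=46
- cache+queue: memory 3+4=7, value 25+19=44
- search: memory 7, value 30
- cache: memory 3, value 25
Best: 46 rps.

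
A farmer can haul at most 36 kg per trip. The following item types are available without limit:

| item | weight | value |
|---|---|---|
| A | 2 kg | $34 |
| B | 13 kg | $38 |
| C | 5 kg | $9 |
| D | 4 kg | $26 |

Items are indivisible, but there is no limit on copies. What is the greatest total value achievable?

Best value-per-unit is A at 34/2, and filling with it alone uses weight 18×2=36. No mix of the others beats 18×34 = 612.

$612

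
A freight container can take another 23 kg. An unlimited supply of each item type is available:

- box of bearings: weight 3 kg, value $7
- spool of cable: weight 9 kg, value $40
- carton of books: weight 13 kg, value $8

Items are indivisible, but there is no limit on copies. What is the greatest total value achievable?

Best value-per-unit is spool of cable at 40/9; filling with it alone gives 2×40 = 80.
Optimal mix: 1×box of bearings + 2×spool of cable → weight 21, value 87.

$87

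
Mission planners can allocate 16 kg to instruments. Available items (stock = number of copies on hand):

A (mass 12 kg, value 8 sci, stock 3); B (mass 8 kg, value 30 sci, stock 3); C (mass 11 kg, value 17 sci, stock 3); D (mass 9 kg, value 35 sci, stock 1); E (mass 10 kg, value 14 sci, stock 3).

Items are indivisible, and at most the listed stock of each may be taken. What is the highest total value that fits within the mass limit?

Top feasible selections:
- 2×B: mass 16, value 60
- 1×D: mass 9, value 35
- 1×B: mass 8, value 30
- 1×C: mass 11, value 17
Best: 60 sci.

60 sci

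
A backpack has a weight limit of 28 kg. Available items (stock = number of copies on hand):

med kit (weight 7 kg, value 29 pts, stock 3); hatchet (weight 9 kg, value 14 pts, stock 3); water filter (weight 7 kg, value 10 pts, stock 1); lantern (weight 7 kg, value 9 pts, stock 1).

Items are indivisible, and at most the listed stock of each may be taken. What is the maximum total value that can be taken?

Best selections within weight 28 and stock limits:
- 3×med kit + 1×water filter: weight 28, value 97
- 3×med kit + 1×lantern: weight 28, value 96
- 3×med kit: weight 21, value 87
- 2×med kit + 1×water filter + 1×lantern: weight 28, value 77
Best: 97 pts.

97 pts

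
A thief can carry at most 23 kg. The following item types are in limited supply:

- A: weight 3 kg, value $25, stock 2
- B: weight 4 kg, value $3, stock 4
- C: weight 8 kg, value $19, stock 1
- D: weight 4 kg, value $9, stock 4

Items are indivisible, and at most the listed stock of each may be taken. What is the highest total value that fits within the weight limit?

Top feasible selections:
- 2×A + 1×C + 2×D: weight 22, value 87
- 2×A + 4×D: weight 22, value 86
Best: $87.

$87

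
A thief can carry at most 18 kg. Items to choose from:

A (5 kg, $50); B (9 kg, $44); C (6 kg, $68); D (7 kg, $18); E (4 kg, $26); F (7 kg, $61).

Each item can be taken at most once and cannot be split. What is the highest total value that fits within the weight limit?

Check high-value combinations within 18 kg:
- A+C+F: weight 5+6+7=18, value 50+68+61=179
- C+E+F: weight 6+4+7=17, value 68+26+61=155
- A+C+E: weight 5+6+4=15, value 50+68+26=144
- A+E+F: weight 5+4+7=16, value 50+26+61=137
- A+C+D: weight 5+6+7=18, value 50+68+18=136
Best: $179.

$179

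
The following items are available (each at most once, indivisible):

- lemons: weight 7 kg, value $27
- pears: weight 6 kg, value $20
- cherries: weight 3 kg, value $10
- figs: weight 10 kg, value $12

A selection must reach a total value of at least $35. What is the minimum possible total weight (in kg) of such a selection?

10

Subsets with value ≥ 35, sorted by total weight:
- lemons+cherries: weight 10, value 37
- lemons+pears: weight 13, value 47
- lemons+pears+cherries: weight 16, value 57
- lemons+figs: weight 17, value 39
Minimum weight: 10 kg.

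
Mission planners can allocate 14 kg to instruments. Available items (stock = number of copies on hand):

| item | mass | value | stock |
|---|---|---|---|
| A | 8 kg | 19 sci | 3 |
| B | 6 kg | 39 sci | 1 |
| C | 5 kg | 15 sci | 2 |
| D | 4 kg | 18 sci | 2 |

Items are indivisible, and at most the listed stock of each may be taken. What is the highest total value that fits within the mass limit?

75 sci

Top feasible selections:
- 1×B + 2×D: mass 14, value 75
- 1×A + 1×B: mass 14, value 58
- 1×B + 1×D: mass 10, value 57
- 1×B + 1×C: mass 11, value 54
Best: 75 sci.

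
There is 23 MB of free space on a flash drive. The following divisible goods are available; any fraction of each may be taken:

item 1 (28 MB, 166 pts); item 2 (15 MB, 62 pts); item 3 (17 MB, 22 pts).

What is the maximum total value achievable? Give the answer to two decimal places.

Take in order of value per unit:
- item 1 (166/28 per unit): 23 of 28 → value 23×166/28 = 136.3571, running total 136.36
Total 136.36.

136.36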